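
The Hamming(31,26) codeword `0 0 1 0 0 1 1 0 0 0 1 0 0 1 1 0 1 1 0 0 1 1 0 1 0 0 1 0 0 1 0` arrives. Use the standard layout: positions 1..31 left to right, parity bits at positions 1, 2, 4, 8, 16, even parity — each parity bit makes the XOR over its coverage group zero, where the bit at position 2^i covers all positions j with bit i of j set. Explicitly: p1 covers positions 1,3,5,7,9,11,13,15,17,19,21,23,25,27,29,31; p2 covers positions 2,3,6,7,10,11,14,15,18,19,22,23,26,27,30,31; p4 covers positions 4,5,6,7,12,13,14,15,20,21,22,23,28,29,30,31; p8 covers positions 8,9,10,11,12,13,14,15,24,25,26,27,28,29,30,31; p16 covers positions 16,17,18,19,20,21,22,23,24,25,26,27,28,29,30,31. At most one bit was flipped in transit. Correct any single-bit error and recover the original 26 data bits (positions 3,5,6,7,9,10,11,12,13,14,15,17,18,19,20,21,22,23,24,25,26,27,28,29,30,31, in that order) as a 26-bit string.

s1: b1⊕b3⊕b5⊕b7⊕b9⊕b11⊕b13⊕b15⊕b17⊕b19⊕b21⊕b23⊕b25⊕b27⊕b29⊕b31 = 0⊕1⊕0⊕1⊕0⊕1⊕0⊕1⊕1⊕0⊕1⊕0⊕0⊕1⊕0⊕0 = 1
s2: b2⊕b3⊕b6⊕b7⊕b10⊕b11⊕b14⊕b15⊕b18⊕b19⊕b22⊕b23⊕b26⊕b27⊕b30⊕b31 = 0⊕1⊕1⊕1⊕0⊕1⊕1⊕1⊕1⊕0⊕1⊕0⊕0⊕1⊕1⊕0 = 0
s4: b4⊕b5⊕b6⊕b7⊕b12⊕b13⊕b14⊕b15⊕b20⊕b21⊕b22⊕b23⊕b28⊕b29⊕b30⊕b31 = 0⊕0⊕1⊕1⊕0⊕0⊕1⊕1⊕0⊕1⊕1⊕0⊕0⊕0⊕1⊕0 = 1
s8: b8⊕b9⊕b10⊕b11⊕b12⊕b13⊕b14⊕b15⊕b24⊕b25⊕b26⊕b27⊕b28⊕b29⊕b30⊕b31 = 0⊕0⊕0⊕1⊕0⊕0⊕1⊕1⊕1⊕0⊕0⊕1⊕0⊕0⊕1⊕0 = 0
s16: b16⊕b17⊕b18⊕b19⊕b20⊕b21⊕b22⊕b23⊕b24⊕b25⊕b26⊕b27⊕b28⊕b29⊕b30⊕b31 = 0⊕1⊕1⊕0⊕0⊕1⊕1⊕0⊕1⊕0⊕0⊕1⊕0⊕0⊕1⊕0 = 1
Syndrome (s16...s1) = 10101 → position 21.
Flip bit 21: corrected codeword = 0010011000100110110001010010010
Data bits at positions 3,5,6,7,9,10,11,12,13,14,15,17,18,19,20,21,22,23,24,25,26,27,28,29,30,31: 10110010011110001010010010

10110010011110001010010010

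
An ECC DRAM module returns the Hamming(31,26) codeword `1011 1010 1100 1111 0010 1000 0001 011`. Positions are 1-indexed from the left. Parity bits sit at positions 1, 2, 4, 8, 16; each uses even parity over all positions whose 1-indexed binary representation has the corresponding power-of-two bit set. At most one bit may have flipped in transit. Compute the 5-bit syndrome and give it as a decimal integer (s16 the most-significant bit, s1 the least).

0

s1: b1⊕b3⊕b5⊕b7⊕b9⊕b11⊕b13⊕b15⊕b17⊕b19⊕b21⊕b23⊕b25⊕b27⊕b29⊕b31 = 1⊕1⊕1⊕1⊕1⊕0⊕1⊕1⊕0⊕1⊕1⊕0⊕0⊕0⊕0⊕1 = 0
s2: b2⊕b3⊕b6⊕b7⊕b10⊕b11⊕b14⊕b15⊕b18⊕b19⊕b22⊕b23⊕b26⊕b27⊕b30⊕b31 = 0⊕1⊕0⊕1⊕1⊕0⊕1⊕1⊕0⊕1⊕0⊕0⊕0⊕0⊕1⊕1 = 0
s4: b4⊕b5⊕b6⊕b7⊕b12⊕b13⊕b14⊕b15⊕b20⊕b21⊕b22⊕b23⊕b28⊕b29⊕b30⊕b31 = 1⊕1⊕0⊕1⊕0⊕1⊕1⊕1⊕0⊕1⊕0⊕0⊕1⊕0⊕1⊕1 = 0
s8: b8⊕b9⊕b10⊕b11⊕b12⊕b13⊕b14⊕b15⊕b24⊕b25⊕b26⊕b27⊕b28⊕b29⊕b30⊕b31 = 0⊕1⊕1⊕0⊕0⊕1⊕1⊕1⊕0⊕0⊕0⊕0⊕1⊕0⊕1⊕1 = 0
s16: b16⊕b17⊕b18⊕b19⊕b20⊕b21⊕b22⊕b23⊕b24⊕b25⊕b26⊕b27⊕b28⊕b29⊕b30⊕b31 = 1⊕0⊕0⊕1⊕0⊕1⊕0⊕0⊕0⊕0⊕0⊕0⊕1⊕0⊕1⊕1 = 0
Syndrome (s16...s1) = 00000 → position 0 (no error).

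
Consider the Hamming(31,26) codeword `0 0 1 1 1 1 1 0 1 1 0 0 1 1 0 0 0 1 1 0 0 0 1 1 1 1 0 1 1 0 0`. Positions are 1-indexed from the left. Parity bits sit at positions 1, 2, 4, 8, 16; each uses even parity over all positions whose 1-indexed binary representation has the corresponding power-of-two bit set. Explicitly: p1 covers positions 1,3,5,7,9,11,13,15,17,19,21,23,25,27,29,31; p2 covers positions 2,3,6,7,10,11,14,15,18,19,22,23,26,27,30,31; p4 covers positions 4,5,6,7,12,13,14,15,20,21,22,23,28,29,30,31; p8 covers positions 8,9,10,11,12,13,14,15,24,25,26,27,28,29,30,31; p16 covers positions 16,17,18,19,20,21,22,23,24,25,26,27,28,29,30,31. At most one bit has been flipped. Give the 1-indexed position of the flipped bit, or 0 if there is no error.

s1: b1⊕b3⊕b5⊕b7⊕b9⊕b11⊕b13⊕b15⊕b17⊕b19⊕b21⊕b23⊕b25⊕b27⊕b29⊕b31 = 0⊕1⊕1⊕1⊕1⊕0⊕1⊕0⊕0⊕1⊕0⊕1⊕1⊕0⊕1⊕0 = 1
s2: b2⊕b3⊕b6⊕b7⊕b10⊕b11⊕b14⊕b15⊕b18⊕b19⊕b22⊕b23⊕b26⊕b27⊕b30⊕b31 = 0⊕1⊕1⊕1⊕1⊕0⊕1⊕0⊕1⊕1⊕0⊕1⊕1⊕0⊕0⊕0 = 1
s4: b4⊕b5⊕b6⊕b7⊕b12⊕b13⊕b14⊕b15⊕b20⊕b21⊕b22⊕b23⊕b28⊕b29⊕b30⊕b31 = 1⊕1⊕1⊕1⊕0⊕1⊕1⊕0⊕0⊕0⊕0⊕1⊕1⊕1⊕0⊕0 = 1
s8: b8⊕b9⊕b10⊕b11⊕b12⊕b13⊕b14⊕b15⊕b24⊕b25⊕b26⊕b27⊕b28⊕b29⊕b30⊕b31 = 0⊕1⊕1⊕0⊕0⊕1⊕1⊕0⊕1⊕1⊕1⊕0⊕1⊕1⊕0⊕0 = 1
s16: b16⊕b17⊕b18⊕b19⊕b20⊕b21⊕b22⊕b23⊕b24⊕b25⊕b26⊕b27⊕b28⊕b29⊕b30⊕b31 = 0⊕0⊕1⊕1⊕0⊕0⊕0⊕1⊕1⊕1⊕1⊕0⊕1⊕1⊕0⊕0 = 0
Syndrome (s16...s1) = 01111 → position 15.

15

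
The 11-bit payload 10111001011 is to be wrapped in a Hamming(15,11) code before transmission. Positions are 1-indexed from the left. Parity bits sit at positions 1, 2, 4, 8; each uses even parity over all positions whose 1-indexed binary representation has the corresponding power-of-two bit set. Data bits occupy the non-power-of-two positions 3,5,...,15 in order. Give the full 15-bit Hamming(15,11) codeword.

Place data bits at non-power-of-two positions: b3=1, b5=0, b6=1, b7=1, b9=1, b10=0, b11=0, b12=1, b13=0, b14=1, b15=1.
p1 = XOR of data positions {3,5,7,9,11,13,15} = 1⊕0⊕1⊕1⊕0⊕0⊕1 = 0
p2 = XOR of data positions {3,6,7,10,11,14,15} = 1⊕1⊕1⊕0⊕0⊕1⊕1 = 1
p4 = XOR of data positions {5,6,7,12,13,14,15} = 0⊕1⊕1⊕1⊕0⊕1⊕1 = 1
p8 = XOR of data positions {9,10,11,12,13,14,15} = 1⊕0⊕0⊕1⊕0⊕1⊕1 = 0
Codeword b1..b15 = 011101101001011

011101101001011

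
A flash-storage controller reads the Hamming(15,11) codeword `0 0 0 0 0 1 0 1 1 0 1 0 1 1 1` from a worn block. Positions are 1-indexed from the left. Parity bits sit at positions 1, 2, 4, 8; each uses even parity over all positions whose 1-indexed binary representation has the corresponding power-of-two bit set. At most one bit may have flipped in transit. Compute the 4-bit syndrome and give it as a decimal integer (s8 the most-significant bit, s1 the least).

0

s1: b1⊕b3⊕b5⊕b7⊕b9⊕b11⊕b13⊕b15 = 0⊕0⊕0⊕0⊕1⊕1⊕1⊕1 = 0
s2: b2⊕b3⊕b6⊕b7⊕b10⊕b11⊕b14⊕b15 = 0⊕0⊕1⊕0⊕0⊕1⊕1⊕1 = 0
s4: b4⊕b5⊕b6⊕b7⊕b12⊕b13⊕b14⊕b15 = 0⊕0⊕1⊕0⊕0⊕1⊕1⊕1 = 0
s8: b8⊕b9⊕b10⊕b11⊕b12⊕b13⊕b14⊕b15 = 1⊕1⊕0⊕1⊕0⊕1⊕1⊕1 = 0
Syndrome (s8...s1) = 0000 → position 0 (no error).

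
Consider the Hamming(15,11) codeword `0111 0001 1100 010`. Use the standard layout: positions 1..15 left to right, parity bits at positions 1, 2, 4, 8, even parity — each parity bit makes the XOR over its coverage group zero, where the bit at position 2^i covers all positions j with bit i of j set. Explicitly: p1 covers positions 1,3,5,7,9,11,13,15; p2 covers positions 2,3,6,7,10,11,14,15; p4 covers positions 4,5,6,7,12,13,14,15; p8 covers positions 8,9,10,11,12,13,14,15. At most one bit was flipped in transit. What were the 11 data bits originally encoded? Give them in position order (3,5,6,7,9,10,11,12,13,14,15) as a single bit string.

s1: b1⊕b3⊕b5⊕b7⊕b9⊕b11⊕b13⊕b15 = 0⊕1⊕0⊕0⊕1⊕0⊕0⊕0 = 0
s2: b2⊕b3⊕b6⊕b7⊕b10⊕b11⊕b14⊕b15 = 1⊕1⊕0⊕0⊕1⊕0⊕1⊕0 = 0
s4: b4⊕b5⊕b6⊕b7⊕b12⊕b13⊕b14⊕b15 = 1⊕0⊕0⊕0⊕0⊕0⊕1⊕0 = 0
s8: b8⊕b9⊕b10⊕b11⊕b12⊕b13⊕b14⊕b15 = 1⊕1⊕1⊕0⊕0⊕0⊕1⊕0 = 0
Syndrome (s8...s1) = 0000 → position 0 (no error).
No correction needed.
Data bits at positions 3,5,6,7,9,10,11,12,13,14,15: 10001100010

10001100010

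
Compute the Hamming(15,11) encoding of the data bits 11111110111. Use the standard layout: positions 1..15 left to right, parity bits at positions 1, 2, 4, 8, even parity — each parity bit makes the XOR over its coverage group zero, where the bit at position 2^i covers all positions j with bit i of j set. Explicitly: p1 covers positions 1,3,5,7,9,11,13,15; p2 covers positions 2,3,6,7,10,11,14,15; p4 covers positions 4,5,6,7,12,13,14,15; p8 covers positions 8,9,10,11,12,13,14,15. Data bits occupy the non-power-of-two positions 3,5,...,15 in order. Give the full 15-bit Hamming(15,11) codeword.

111011101110111

Place data bits at non-power-of-two positions: b3=1, b5=1, b6=1, b7=1, b9=1, b10=1, b11=1, b12=0, b13=1, b14=1, b15=1.
p1 = XOR of data positions {3,5,7,9,11,13,15} = 1⊕1⊕1⊕1⊕1⊕1⊕1 = 1
p2 = XOR of data positions {3,6,7,10,11,14,15} = 1⊕1⊕1⊕1⊕1⊕1⊕1 = 1
p4 = XOR of data positions {5,6,7,12,13,14,15} = 1⊕1⊕1⊕0⊕1⊕1⊕1 = 0
p8 = XOR of data positions {9,10,11,12,13,14,15} = 1⊕1⊕1⊕0⊕1⊕1⊕1 = 0
Codeword b1..b15 = 111011101110111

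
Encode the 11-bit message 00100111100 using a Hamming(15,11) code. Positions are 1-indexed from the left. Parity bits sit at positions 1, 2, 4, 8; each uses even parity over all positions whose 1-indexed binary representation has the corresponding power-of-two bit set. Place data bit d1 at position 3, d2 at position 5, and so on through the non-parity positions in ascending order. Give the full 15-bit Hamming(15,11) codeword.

010101000111100

Place data bits at non-power-of-two positions: b3=0, b5=0, b6=1, b7=0, b9=0, b10=1, b11=1, b12=1, b13=1, b14=0, b15=0.
p1 = XOR of data positions {3,5,7,9,11,13,15} = 0⊕0⊕0⊕0⊕1⊕1⊕0 = 0
p2 = XOR of data positions {3,6,7,10,11,14,15} = 0⊕1⊕0⊕1⊕1⊕0⊕0 = 1
p4 = XOR of data positions {5,6,7,12,13,14,15} = 0⊕1⊕0⊕1⊕1⊕0⊕0 = 1
p8 = XOR of data positions {9,10,11,12,13,14,15} = 0⊕1⊕1⊕1⊕1⊕0⊕0 = 0
Codeword b1..b15 = 010101000111100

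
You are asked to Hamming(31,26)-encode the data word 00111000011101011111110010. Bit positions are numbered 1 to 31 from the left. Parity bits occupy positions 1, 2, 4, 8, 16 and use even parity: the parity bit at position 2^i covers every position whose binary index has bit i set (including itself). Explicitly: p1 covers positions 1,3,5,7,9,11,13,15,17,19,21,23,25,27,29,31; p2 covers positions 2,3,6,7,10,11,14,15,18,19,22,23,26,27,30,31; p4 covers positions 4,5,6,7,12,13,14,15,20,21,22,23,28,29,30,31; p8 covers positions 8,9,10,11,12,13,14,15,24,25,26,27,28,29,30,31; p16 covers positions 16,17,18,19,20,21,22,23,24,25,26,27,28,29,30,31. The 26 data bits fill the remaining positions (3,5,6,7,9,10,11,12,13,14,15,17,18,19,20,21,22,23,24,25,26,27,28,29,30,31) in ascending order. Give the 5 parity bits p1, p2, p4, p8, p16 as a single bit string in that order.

Place data bits at non-power-of-two positions: b3=0, b5=0, b6=1, b7=1, b9=1, b10=0, b11=0, b12=0, b13=0, b14=1, b15=1, b17=1, b18=0, b19=1, b20=0, b21=1, b22=1, b23=1, b24=1, b25=1, b26=1, b27=1, b28=0, b29=0, b30=1, b31=0.
p1 = XOR of data positions {3,5,7,9,11,13,15,17,19,21,23,25,27,29,31} = 0⊕0⊕1⊕1⊕0⊕0⊕1⊕1⊕1⊕1⊕1⊕1⊕1⊕0⊕0 = 1
p2 = XOR of data positions {3,6,7,10,11,14,15,18,19,22,23,26,27,30,31} = 0⊕1⊕1⊕0⊕0⊕1⊕1⊕0⊕1⊕1⊕1⊕1⊕1⊕1⊕0 = 0
p4 = XOR of data positions {5,6,7,12,13,14,15,20,21,22,23,28,29,30,31} = 0⊕1⊕1⊕0⊕0⊕1⊕1⊕0⊕1⊕1⊕1⊕0⊕0⊕1⊕0 = 0
p8 = XOR of data positions {9,10,11,12,13,14,15,24,25,26,27,28,29,30,31} = 1⊕0⊕0⊕0⊕0⊕1⊕1⊕1⊕1⊕1⊕1⊕0⊕0⊕1⊕0 = 0
p16 = XOR of data positions {17,18,19,20,21,22,23,24,25,26,27,28,29,30,31} = 1⊕0⊕1⊕0⊕1⊕1⊕1⊕1⊕1⊕1⊕1⊕0⊕0⊕1⊕0 = 0
Parity bits p1,p2,p4,p8,p16 = 10000

10000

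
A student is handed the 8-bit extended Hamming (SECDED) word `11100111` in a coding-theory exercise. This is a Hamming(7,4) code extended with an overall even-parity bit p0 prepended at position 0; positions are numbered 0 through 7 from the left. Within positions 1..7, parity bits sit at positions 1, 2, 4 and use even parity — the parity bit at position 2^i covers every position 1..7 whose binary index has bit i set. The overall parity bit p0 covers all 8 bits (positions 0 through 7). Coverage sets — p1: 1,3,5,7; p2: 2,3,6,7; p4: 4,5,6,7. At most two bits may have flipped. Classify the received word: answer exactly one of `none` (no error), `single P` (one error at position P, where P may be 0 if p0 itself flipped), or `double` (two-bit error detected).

s1: b1⊕b3⊕b5⊕b7 = 1⊕0⊕1⊕1 = 1
s2: b2⊕b3⊕b6⊕b7 = 1⊕0⊕1⊕1 = 1
s4: b4⊕b5⊕b6⊕b7 = 0⊕1⊕1⊕1 = 1
Syndrome (s4...s1) = 111 → position 7.
Overall parity (XOR of all 8 bits, including p0): 1⊕1⊕1⊕0⊕0⊕1⊕1⊕1 = 0
Overall=0, syndrome position=7 → double-bit error detected (uncorrectable).

double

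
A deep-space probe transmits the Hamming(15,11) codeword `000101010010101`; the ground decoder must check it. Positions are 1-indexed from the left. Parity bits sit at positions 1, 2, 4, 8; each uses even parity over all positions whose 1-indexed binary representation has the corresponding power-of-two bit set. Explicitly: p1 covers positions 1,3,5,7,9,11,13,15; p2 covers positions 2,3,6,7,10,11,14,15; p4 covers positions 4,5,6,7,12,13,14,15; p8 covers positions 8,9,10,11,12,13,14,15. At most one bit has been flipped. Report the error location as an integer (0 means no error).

3

s1: b1⊕b3⊕b5⊕b7⊕b9⊕b11⊕b13⊕b15 = 0⊕0⊕0⊕0⊕0⊕1⊕1⊕1 = 1
s2: b2⊕b3⊕b6⊕b7⊕b10⊕b11⊕b14⊕b15 = 0⊕0⊕1⊕0⊕0⊕1⊕0⊕1 = 1
s4: b4⊕b5⊕b6⊕b7⊕b12⊕b13⊕b14⊕b15 = 1⊕0⊕1⊕0⊕0⊕1⊕0⊕1 = 0
s8: b8⊕b9⊕b10⊕b11⊕b12⊕b13⊕b14⊕b15 = 1⊕0⊕0⊕1⊕0⊕1⊕0⊕1 = 0
Syndrome (s8...s1) = 0011 → position 3.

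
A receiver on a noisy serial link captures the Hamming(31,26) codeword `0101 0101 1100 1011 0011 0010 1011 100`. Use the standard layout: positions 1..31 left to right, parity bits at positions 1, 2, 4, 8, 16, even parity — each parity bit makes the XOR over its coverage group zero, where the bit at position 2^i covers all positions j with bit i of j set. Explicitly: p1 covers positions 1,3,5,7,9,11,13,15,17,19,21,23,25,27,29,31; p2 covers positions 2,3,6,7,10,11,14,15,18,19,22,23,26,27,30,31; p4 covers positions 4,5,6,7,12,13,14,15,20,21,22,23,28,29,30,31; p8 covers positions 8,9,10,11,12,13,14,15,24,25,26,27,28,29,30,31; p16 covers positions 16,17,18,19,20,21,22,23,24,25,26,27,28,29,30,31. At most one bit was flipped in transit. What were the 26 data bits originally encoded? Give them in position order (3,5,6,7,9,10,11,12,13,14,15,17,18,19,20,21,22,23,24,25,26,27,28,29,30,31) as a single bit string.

00101000101001100101011100

s1: b1⊕b3⊕b5⊕b7⊕b9⊕b11⊕b13⊕b15⊕b17⊕b19⊕b21⊕b23⊕b25⊕b27⊕b29⊕b31 = 0⊕0⊕0⊕0⊕1⊕0⊕1⊕1⊕0⊕1⊕0⊕1⊕1⊕1⊕1⊕0 = 0
s2: b2⊕b3⊕b6⊕b7⊕b10⊕b11⊕b14⊕b15⊕b18⊕b19⊕b22⊕b23⊕b26⊕b27⊕b30⊕b31 = 1⊕0⊕1⊕0⊕1⊕0⊕0⊕1⊕0⊕1⊕0⊕1⊕0⊕1⊕0⊕0 = 1
s4: b4⊕b5⊕b6⊕b7⊕b12⊕b13⊕b14⊕b15⊕b20⊕b21⊕b22⊕b23⊕b28⊕b29⊕b30⊕b31 = 1⊕0⊕1⊕0⊕0⊕1⊕0⊕1⊕1⊕0⊕0⊕1⊕1⊕1⊕0⊕0 = 0
s8: b8⊕b9⊕b10⊕b11⊕b12⊕b13⊕b14⊕b15⊕b24⊕b25⊕b26⊕b27⊕b28⊕b29⊕b30⊕b31 = 1⊕1⊕1⊕0⊕0⊕1⊕0⊕1⊕0⊕1⊕0⊕1⊕1⊕1⊕0⊕0 = 1
s16: b16⊕b17⊕b18⊕b19⊕b20⊕b21⊕b22⊕b23⊕b24⊕b25⊕b26⊕b27⊕b28⊕b29⊕b30⊕b31 = 1⊕0⊕0⊕1⊕1⊕0⊕0⊕1⊕0⊕1⊕0⊕1⊕1⊕1⊕0⊕0 = 0
Syndrome (s16...s1) = 01010 → position 10.
Flip bit 10: corrected codeword = 0101010110001011001100101011100
Data bits at positions 3,5,6,7,9,10,11,12,13,14,15,17,18,19,20,21,22,23,24,25,26,27,28,29,30,31: 00101000101001100101011100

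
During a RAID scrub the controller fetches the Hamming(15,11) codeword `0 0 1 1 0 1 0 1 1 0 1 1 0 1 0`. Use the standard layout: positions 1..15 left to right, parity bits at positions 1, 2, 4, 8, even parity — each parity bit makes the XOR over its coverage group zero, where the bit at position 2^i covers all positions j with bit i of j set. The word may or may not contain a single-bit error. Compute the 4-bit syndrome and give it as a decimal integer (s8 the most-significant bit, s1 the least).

s1: b1⊕b3⊕b5⊕b7⊕b9⊕b11⊕b13⊕b15 = 0⊕1⊕0⊕0⊕1⊕1⊕0⊕0 = 1
s2: b2⊕b3⊕b6⊕b7⊕b10⊕b11⊕b14⊕b15 = 0⊕1⊕1⊕0⊕0⊕1⊕1⊕0 = 0
s4: b4⊕b5⊕b6⊕b7⊕b12⊕b13⊕b14⊕b15 = 1⊕0⊕1⊕0⊕1⊕0⊕1⊕0 = 0
s8: b8⊕b9⊕b10⊕b11⊕b12⊕b13⊕b14⊕b15 = 1⊕1⊕0⊕1⊕1⊕0⊕1⊕0 = 1
Syndrome (s8...s1) = 1001 → position 9.

9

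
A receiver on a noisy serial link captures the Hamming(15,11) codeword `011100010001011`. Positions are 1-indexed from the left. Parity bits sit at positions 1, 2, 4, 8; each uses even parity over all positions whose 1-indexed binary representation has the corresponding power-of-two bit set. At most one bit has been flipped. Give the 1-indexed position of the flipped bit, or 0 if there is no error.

s1: b1⊕b3⊕b5⊕b7⊕b9⊕b11⊕b13⊕b15 = 0⊕1⊕0⊕0⊕0⊕0⊕0⊕1 = 0
s2: b2⊕b3⊕b6⊕b7⊕b10⊕b11⊕b14⊕b15 = 1⊕1⊕0⊕0⊕0⊕0⊕1⊕1 = 0
s4: b4⊕b5⊕b6⊕b7⊕b12⊕b13⊕b14⊕b15 = 1⊕0⊕0⊕0⊕1⊕0⊕1⊕1 = 0
s8: b8⊕b9⊕b10⊕b11⊕b12⊕b13⊕b14⊕b15 = 1⊕0⊕0⊕0⊕1⊕0⊕1⊕1 = 0
Syndrome (s8...s1) = 0000 → position 0 (no error).

0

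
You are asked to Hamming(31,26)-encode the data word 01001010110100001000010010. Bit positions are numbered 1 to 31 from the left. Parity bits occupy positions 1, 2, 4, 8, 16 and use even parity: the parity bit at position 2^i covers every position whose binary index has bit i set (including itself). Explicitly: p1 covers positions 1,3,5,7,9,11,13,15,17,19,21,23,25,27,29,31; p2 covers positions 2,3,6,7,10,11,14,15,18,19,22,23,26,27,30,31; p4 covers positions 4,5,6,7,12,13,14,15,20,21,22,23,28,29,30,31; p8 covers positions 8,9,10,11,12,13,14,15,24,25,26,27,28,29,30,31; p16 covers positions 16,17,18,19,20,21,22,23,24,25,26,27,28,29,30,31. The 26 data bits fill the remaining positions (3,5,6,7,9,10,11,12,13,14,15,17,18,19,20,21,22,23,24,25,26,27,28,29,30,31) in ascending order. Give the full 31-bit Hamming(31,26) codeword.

0101100010101100100001000010010

Place data bits at non-power-of-two positions: b3=0, b5=1, b6=0, b7=0, b9=1, b10=0, b11=1, b12=0, b13=1, b14=1, b15=0, b17=1, b18=0, b19=0, b20=0, b21=0, b22=1, b23=0, b24=0, b25=0, b26=0, b27=1, b28=0, b29=0, b30=1, b31=0.
p1 = XOR of data positions {3,5,7,9,11,13,15,17,19,21,23,25,27,29,31} = 0⊕1⊕0⊕1⊕1⊕1⊕0⊕1⊕0⊕0⊕0⊕0⊕1⊕0⊕0 = 0
p2 = XOR of data positions {3,6,7,10,11,14,15,18,19,22,23,26,27,30,31} = 0⊕0⊕0⊕0⊕1⊕1⊕0⊕0⊕0⊕1⊕0⊕0⊕1⊕1⊕0 = 1
p4 = XOR of data positions {5,6,7,12,13,14,15,20,21,22,23,28,29,30,31} = 1⊕0⊕0⊕0⊕1⊕1⊕0⊕0⊕0⊕1⊕0⊕0⊕0⊕1⊕0 = 1
p8 = XOR of data positions {9,10,11,12,13,14,15,24,25,26,27,28,29,30,31} = 1⊕0⊕1⊕0⊕1⊕1⊕0⊕0⊕0⊕0⊕1⊕0⊕0⊕1⊕0 = 0
p16 = XOR of data positions {17,18,19,20,21,22,23,24,25,26,27,28,29,30,31} = 1⊕0⊕0⊕0⊕0⊕1⊕0⊕0⊕0⊕0⊕1⊕0⊕0⊕1⊕0 = 0
Codeword b1..b31 = 0101100010101100100001000010010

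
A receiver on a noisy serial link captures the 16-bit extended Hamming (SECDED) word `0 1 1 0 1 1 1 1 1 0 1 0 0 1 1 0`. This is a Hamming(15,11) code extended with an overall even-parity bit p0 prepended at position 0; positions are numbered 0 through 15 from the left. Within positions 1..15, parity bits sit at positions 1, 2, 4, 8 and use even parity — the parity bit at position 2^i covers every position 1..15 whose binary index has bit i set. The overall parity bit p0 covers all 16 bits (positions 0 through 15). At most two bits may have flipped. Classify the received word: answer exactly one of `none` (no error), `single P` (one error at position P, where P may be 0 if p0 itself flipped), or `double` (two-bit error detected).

s1: b1⊕b3⊕b5⊕b7⊕b9⊕b11⊕b13⊕b15 = 1⊕0⊕1⊕1⊕0⊕0⊕1⊕0 = 0
s2: b2⊕b3⊕b6⊕b7⊕b10⊕b11⊕b14⊕b15 = 1⊕0⊕1⊕1⊕1⊕0⊕1⊕0 = 1
s4: b4⊕b5⊕b6⊕b7⊕b12⊕b13⊕b14⊕b15 = 1⊕1⊕1⊕1⊕0⊕1⊕1⊕0 = 0
s8: b8⊕b9⊕b10⊕b11⊕b12⊕b13⊕b14⊕b15 = 1⊕0⊕1⊕0⊕0⊕1⊕1⊕0 = 0
Syndrome (s8...s1) = 0010 → position 2.
Overall parity (XOR of all 16 bits, including p0): 0⊕1⊕1⊕0⊕1⊕1⊕1⊕1⊕1⊕0⊕1⊕0⊕0⊕1⊕1⊕0 = 0
Overall=0, syndrome position=2 → double-bit error detected (uncorrectable).

double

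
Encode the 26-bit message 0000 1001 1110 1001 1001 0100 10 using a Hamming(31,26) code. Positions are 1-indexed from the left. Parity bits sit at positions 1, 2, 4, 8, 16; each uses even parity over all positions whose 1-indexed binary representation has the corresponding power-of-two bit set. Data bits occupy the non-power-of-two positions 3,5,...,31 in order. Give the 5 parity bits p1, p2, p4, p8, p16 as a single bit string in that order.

00100

Place data bits at non-power-of-two positions: b3=0, b5=0, b6=0, b7=0, b9=1, b10=0, b11=0, b12=1, b13=1, b14=1, b15=1, b17=0, b18=1, b19=0, b20=0, b21=1, b22=1, b23=0, b24=0, b25=1, b26=0, b27=1, b28=0, b29=0, b30=1, b31=0.
p1 = XOR of data positions {3,5,7,9,11,13,15,17,19,21,23,25,27,29,31} = 0⊕0⊕0⊕1⊕0⊕1⊕1⊕0⊕0⊕1⊕0⊕1⊕1⊕0⊕0 = 0
p2 = XOR of data positions {3,6,7,10,11,14,15,18,19,22,23,26,27,30,31} = 0⊕0⊕0⊕0⊕0⊕1⊕1⊕1⊕0⊕1⊕0⊕0⊕1⊕1⊕0 = 0
p4 = XOR of data positions {5,6,7,12,13,14,15,20,21,22,23,28,29,30,31} = 0⊕0⊕0⊕1⊕1⊕1⊕1⊕0⊕1⊕1⊕0⊕0⊕0⊕1⊕0 = 1
p8 = XOR of data positions {9,10,11,12,13,14,15,24,25,26,27,28,29,30,31} = 1⊕0⊕0⊕1⊕1⊕1⊕1⊕0⊕1⊕0⊕1⊕0⊕0⊕1⊕0 = 0
p16 = XOR of data positions {17,18,19,20,21,22,23,24,25,26,27,28,29,30,31} = 0⊕1⊕0⊕0⊕1⊕1⊕0⊕0⊕1⊕0⊕1⊕0⊕0⊕1⊕0 = 0
Parity bits p1,p2,p4,p8,p16 = 00100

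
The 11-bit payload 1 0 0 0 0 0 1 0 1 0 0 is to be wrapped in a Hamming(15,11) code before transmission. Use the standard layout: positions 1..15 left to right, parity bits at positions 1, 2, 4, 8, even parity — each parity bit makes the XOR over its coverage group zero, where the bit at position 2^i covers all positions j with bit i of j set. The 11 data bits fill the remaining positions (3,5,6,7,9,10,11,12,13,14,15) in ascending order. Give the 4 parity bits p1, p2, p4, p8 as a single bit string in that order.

Place data bits at non-power-of-two positions: b3=1, b5=0, b6=0, b7=0, b9=0, b10=0, b11=1, b12=0, b13=1, b14=0, b15=0.
p1 = XOR of data positions {3,5,7,9,11,13,15} = 1⊕0⊕0⊕0⊕1⊕1⊕0 = 1
p2 = XOR of data positions {3,6,7,10,11,14,15} = 1⊕0⊕0⊕0⊕1⊕0⊕0 = 0
p4 = XOR of data positions {5,6,7,12,13,14,15} = 0⊕0⊕0⊕0⊕1⊕0⊕0 = 1
p8 = XOR of data positions {9,10,11,12,13,14,15} = 0⊕0⊕1⊕0⊕1⊕0⊕0 = 0
Parity bits p1,p2,p4,p8 = 1010

1010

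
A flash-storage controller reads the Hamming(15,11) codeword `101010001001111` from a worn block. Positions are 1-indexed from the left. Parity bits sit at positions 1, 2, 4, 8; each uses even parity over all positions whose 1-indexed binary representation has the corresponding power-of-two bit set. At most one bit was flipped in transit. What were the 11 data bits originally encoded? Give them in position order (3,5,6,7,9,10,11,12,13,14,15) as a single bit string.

11001001101

s1: b1⊕b3⊕b5⊕b7⊕b9⊕b11⊕b13⊕b15 = 1⊕1⊕1⊕0⊕1⊕0⊕1⊕1 = 0
s2: b2⊕b3⊕b6⊕b7⊕b10⊕b11⊕b14⊕b15 = 0⊕1⊕0⊕0⊕0⊕0⊕1⊕1 = 1
s4: b4⊕b5⊕b6⊕b7⊕b12⊕b13⊕b14⊕b15 = 0⊕1⊕0⊕0⊕1⊕1⊕1⊕1 = 1
s8: b8⊕b9⊕b10⊕b11⊕b12⊕b13⊕b14⊕b15 = 0⊕1⊕0⊕0⊕1⊕1⊕1⊕1 = 1
Syndrome (s8...s1) = 1110 → position 14.
Flip bit 14: corrected codeword = 101010001001101
Data bits at positions 3,5,6,7,9,10,11,12,13,14,15: 11001001101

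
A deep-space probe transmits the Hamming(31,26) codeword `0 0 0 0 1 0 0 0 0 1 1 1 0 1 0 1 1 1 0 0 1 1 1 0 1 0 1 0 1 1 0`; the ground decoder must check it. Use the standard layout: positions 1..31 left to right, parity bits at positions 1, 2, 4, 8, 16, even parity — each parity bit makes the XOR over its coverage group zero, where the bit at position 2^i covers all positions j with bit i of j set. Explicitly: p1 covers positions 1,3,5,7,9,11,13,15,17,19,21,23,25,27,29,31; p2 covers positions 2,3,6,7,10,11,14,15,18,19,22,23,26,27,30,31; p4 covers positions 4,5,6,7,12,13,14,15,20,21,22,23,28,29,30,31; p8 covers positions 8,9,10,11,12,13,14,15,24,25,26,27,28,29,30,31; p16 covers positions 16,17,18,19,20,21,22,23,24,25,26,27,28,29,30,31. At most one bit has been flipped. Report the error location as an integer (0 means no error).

0

s1: b1⊕b3⊕b5⊕b7⊕b9⊕b11⊕b13⊕b15⊕b17⊕b19⊕b21⊕b23⊕b25⊕b27⊕b29⊕b31 = 0⊕0⊕1⊕0⊕0⊕1⊕0⊕0⊕1⊕0⊕1⊕1⊕1⊕1⊕1⊕0 = 0
s2: b2⊕b3⊕b6⊕b7⊕b10⊕b11⊕b14⊕b15⊕b18⊕b19⊕b22⊕b23⊕b26⊕b27⊕b30⊕b31 = 0⊕0⊕0⊕0⊕1⊕1⊕1⊕0⊕1⊕0⊕1⊕1⊕0⊕1⊕1⊕0 = 0
s4: b4⊕b5⊕b6⊕b7⊕b12⊕b13⊕b14⊕b15⊕b20⊕b21⊕b22⊕b23⊕b28⊕b29⊕b30⊕b31 = 0⊕1⊕0⊕0⊕1⊕0⊕1⊕0⊕0⊕1⊕1⊕1⊕0⊕1⊕1⊕0 = 0
s8: b8⊕b9⊕b10⊕b11⊕b12⊕b13⊕b14⊕b15⊕b24⊕b25⊕b26⊕b27⊕b28⊕b29⊕b30⊕b31 = 0⊕0⊕1⊕1⊕1⊕0⊕1⊕0⊕0⊕1⊕0⊕1⊕0⊕1⊕1⊕0 = 0
s16: b16⊕b17⊕b18⊕b19⊕b20⊕b21⊕b22⊕b23⊕b24⊕b25⊕b26⊕b27⊕b28⊕b29⊕b30⊕b31 = 1⊕1⊕1⊕0⊕0⊕1⊕1⊕1⊕0⊕1⊕0⊕1⊕0⊕1⊕1⊕0 = 0
Syndrome (s16...s1) = 00000 → position 0 (no error).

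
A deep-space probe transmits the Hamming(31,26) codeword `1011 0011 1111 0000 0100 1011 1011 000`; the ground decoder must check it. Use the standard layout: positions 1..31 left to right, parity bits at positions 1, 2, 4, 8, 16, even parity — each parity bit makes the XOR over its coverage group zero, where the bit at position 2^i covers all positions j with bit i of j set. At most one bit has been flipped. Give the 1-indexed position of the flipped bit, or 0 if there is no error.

27

s1: b1⊕b3⊕b5⊕b7⊕b9⊕b11⊕b13⊕b15⊕b17⊕b19⊕b21⊕b23⊕b25⊕b27⊕b29⊕b31 = 1⊕1⊕0⊕1⊕1⊕1⊕0⊕0⊕0⊕0⊕1⊕1⊕1⊕1⊕0⊕0 = 1
s2: b2⊕b3⊕b6⊕b7⊕b10⊕b11⊕b14⊕b15⊕b18⊕b19⊕b22⊕b23⊕b26⊕b27⊕b30⊕b31 = 0⊕1⊕0⊕1⊕1⊕1⊕0⊕0⊕1⊕0⊕0⊕1⊕0⊕1⊕0⊕0 = 1
s4: b4⊕b5⊕b6⊕b7⊕b12⊕b13⊕b14⊕b15⊕b20⊕b21⊕b22⊕b23⊕b28⊕b29⊕b30⊕b31 = 1⊕0⊕0⊕1⊕1⊕0⊕0⊕0⊕0⊕1⊕0⊕1⊕1⊕0⊕0⊕0 = 0
s8: b8⊕b9⊕b10⊕b11⊕b12⊕b13⊕b14⊕b15⊕b24⊕b25⊕b26⊕b27⊕b28⊕b29⊕b30⊕b31 = 1⊕1⊕1⊕1⊕1⊕0⊕0⊕0⊕1⊕1⊕0⊕1⊕1⊕0⊕0⊕0 = 1
s16: b16⊕b17⊕b18⊕b19⊕b20⊕b21⊕b22⊕b23⊕b24⊕b25⊕b26⊕b27⊕b28⊕b29⊕b30⊕b31 = 0⊕0⊕1⊕0⊕0⊕1⊕0⊕1⊕1⊕1⊕0⊕1⊕1⊕0⊕0⊕0 = 1
Syndrome (s16...s1) = 11011 → position 27.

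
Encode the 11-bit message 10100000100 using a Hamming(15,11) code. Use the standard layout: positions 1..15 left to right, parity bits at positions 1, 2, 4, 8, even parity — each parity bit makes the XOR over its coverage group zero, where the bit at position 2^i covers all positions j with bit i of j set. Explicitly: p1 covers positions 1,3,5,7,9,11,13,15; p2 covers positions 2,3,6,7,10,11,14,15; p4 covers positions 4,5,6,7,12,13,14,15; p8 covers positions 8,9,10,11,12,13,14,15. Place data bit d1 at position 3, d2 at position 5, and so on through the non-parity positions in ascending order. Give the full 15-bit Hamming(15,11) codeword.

Place data bits at non-power-of-two positions: b3=1, b5=0, b6=1, b7=0, b9=0, b10=0, b11=0, b12=0, b13=1, b14=0, b15=0.
p1 = XOR of data positions {3,5,7,9,11,13,15} = 1⊕0⊕0⊕0⊕0⊕1⊕0 = 0
p2 = XOR of data positions {3,6,7,10,11,14,15} = 1⊕1⊕0⊕0⊕0⊕0⊕0 = 0
p4 = XOR of data positions {5,6,7,12,13,14,15} = 0⊕1⊕0⊕0⊕1⊕0⊕0 = 0
p8 = XOR of data positions {9,10,11,12,13,14,15} = 0⊕0⊕0⊕0⊕1⊕0⊕0 = 1
Codeword b1..b15 = 001001010000100

001001010000100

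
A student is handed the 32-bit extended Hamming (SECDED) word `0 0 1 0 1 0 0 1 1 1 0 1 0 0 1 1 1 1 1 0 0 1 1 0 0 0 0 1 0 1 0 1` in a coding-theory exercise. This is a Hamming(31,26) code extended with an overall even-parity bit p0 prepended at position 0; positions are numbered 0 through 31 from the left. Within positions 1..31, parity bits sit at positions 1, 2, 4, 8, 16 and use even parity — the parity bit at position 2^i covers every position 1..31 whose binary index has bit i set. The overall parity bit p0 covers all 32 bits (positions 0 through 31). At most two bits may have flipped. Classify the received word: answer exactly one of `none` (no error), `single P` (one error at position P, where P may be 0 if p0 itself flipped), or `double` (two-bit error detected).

double

s1: b1⊕b3⊕b5⊕b7⊕b9⊕b11⊕b13⊕b15⊕b17⊕b19⊕b21⊕b23⊕b25⊕b27⊕b29⊕b31 = 0⊕0⊕0⊕1⊕1⊕1⊕0⊕1⊕1⊕0⊕1⊕0⊕0⊕1⊕1⊕1 = 1
s2: b2⊕b3⊕b6⊕b7⊕b10⊕b11⊕b14⊕b15⊕b18⊕b19⊕b22⊕b23⊕b26⊕b27⊕b30⊕b31 = 1⊕0⊕0⊕1⊕0⊕1⊕1⊕1⊕1⊕0⊕1⊕0⊕0⊕1⊕0⊕1 = 1
s4: b4⊕b5⊕b6⊕b7⊕b12⊕b13⊕b14⊕b15⊕b20⊕b21⊕b22⊕b23⊕b28⊕b29⊕b30⊕b31 = 1⊕0⊕0⊕1⊕0⊕0⊕1⊕1⊕0⊕1⊕1⊕0⊕0⊕1⊕0⊕1 = 0
s8: b8⊕b9⊕b10⊕b11⊕b12⊕b13⊕b14⊕b15⊕b24⊕b25⊕b26⊕b27⊕b28⊕b29⊕b30⊕b31 = 1⊕1⊕0⊕1⊕0⊕0⊕1⊕1⊕0⊕0⊕0⊕1⊕0⊕1⊕0⊕1 = 0
s16: b16⊕b17⊕b18⊕b19⊕b20⊕b21⊕b22⊕b23⊕b24⊕b25⊕b26⊕b27⊕b28⊕b29⊕b30⊕b31 = 1⊕1⊕1⊕0⊕0⊕1⊕1⊕0⊕0⊕0⊕0⊕1⊕0⊕1⊕0⊕1 = 0
Syndrome (s16...s1) = 00011 → position 3.
Overall parity (XOR of all 32 bits, including p0): 0⊕0⊕1⊕0⊕1⊕0⊕0⊕1⊕1⊕1⊕0⊕1⊕0⊕0⊕1⊕1⊕1⊕1⊕1⊕0⊕0⊕1⊕1⊕0⊕0⊕0⊕0⊕1⊕0⊕1⊕0⊕1 = 0
Overall=0, syndrome position=3 → double-bit error detected (uncorrectable).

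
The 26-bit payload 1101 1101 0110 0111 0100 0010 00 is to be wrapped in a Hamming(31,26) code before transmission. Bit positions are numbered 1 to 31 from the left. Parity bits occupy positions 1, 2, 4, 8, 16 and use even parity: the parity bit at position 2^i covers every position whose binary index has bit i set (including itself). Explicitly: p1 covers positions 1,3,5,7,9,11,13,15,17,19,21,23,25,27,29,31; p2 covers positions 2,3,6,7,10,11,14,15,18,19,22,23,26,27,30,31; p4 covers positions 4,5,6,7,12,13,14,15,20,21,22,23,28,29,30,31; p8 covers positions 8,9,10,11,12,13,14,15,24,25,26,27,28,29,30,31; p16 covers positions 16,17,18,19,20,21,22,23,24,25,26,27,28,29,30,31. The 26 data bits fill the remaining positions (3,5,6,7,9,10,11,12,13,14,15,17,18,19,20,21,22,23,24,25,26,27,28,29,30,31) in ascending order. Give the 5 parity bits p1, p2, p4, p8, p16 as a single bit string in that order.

Place data bits at non-power-of-two positions: b3=1, b5=1, b6=0, b7=1, b9=1, b10=1, b11=0, b12=1, b13=0, b14=1, b15=1, b17=0, b18=0, b19=1, b20=1, b21=1, b22=0, b23=1, b24=0, b25=0, b26=0, b27=0, b28=1, b29=0, b30=0, b31=0.
p1 = XOR of data positions {3,5,7,9,11,13,15,17,19,21,23,25,27,29,31} = 1⊕1⊕1⊕1⊕0⊕0⊕1⊕0⊕1⊕1⊕1⊕0⊕0⊕0⊕0 = 0
p2 = XOR of data positions {3,6,7,10,11,14,15,18,19,22,23,26,27,30,31} = 1⊕0⊕1⊕1⊕0⊕1⊕1⊕0⊕1⊕0⊕1⊕0⊕0⊕0⊕0 = 1
p4 = XOR of data positions {5,6,7,12,13,14,15,20,21,22,23,28,29,30,31} = 1⊕0⊕1⊕1⊕0⊕1⊕1⊕1⊕1⊕0⊕1⊕1⊕0⊕0⊕0 = 1
p8 = XOR of data positions {9,10,11,12,13,14,15,24,25,26,27,28,29,30,31} = 1⊕1⊕0⊕1⊕0⊕1⊕1⊕0⊕0⊕0⊕0⊕1⊕0⊕0⊕0 = 0
p16 = XOR of data positions {17,18,19,20,21,22,23,24,25,26,27,28,29,30,31} = 0⊕0⊕1⊕1⊕1⊕0⊕1⊕0⊕0⊕0⊕0⊕1⊕0⊕0⊕0 = 1
Parity bits p1,p2,p4,p8,p16 = 01101

01101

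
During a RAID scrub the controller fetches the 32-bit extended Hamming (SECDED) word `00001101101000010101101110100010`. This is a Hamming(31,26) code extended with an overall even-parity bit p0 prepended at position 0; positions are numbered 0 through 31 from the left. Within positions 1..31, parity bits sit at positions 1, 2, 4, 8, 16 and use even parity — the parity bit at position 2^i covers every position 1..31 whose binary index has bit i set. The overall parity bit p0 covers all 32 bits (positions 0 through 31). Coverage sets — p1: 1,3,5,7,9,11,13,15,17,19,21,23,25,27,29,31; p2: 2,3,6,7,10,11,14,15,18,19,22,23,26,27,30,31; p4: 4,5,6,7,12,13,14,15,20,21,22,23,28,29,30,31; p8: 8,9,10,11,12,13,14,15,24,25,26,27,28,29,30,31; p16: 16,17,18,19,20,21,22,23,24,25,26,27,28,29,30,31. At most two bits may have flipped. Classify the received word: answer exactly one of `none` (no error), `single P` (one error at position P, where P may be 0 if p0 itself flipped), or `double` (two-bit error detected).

s1: b1⊕b3⊕b5⊕b7⊕b9⊕b11⊕b13⊕b15⊕b17⊕b19⊕b21⊕b23⊕b25⊕b27⊕b29⊕b31 = 0⊕0⊕1⊕1⊕0⊕0⊕0⊕1⊕1⊕1⊕0⊕1⊕0⊕0⊕0⊕0 = 0
s2: b2⊕b3⊕b6⊕b7⊕b10⊕b11⊕b14⊕b15⊕b18⊕b19⊕b22⊕b23⊕b26⊕b27⊕b30⊕b31 = 0⊕0⊕0⊕1⊕1⊕0⊕0⊕1⊕0⊕1⊕1⊕1⊕1⊕0⊕1⊕0 = 0
s4: b4⊕b5⊕b6⊕b7⊕b12⊕b13⊕b14⊕b15⊕b20⊕b21⊕b22⊕b23⊕b28⊕b29⊕b30⊕b31 = 1⊕1⊕0⊕1⊕0⊕0⊕0⊕1⊕1⊕0⊕1⊕1⊕0⊕0⊕1⊕0 = 0
s8: b8⊕b9⊕b10⊕b11⊕b12⊕b13⊕b14⊕b15⊕b24⊕b25⊕b26⊕b27⊕b28⊕b29⊕b30⊕b31 = 1⊕0⊕1⊕0⊕0⊕0⊕0⊕1⊕1⊕0⊕1⊕0⊕0⊕0⊕1⊕0 = 0
s16: b16⊕b17⊕b18⊕b19⊕b20⊕b21⊕b22⊕b23⊕b24⊕b25⊕b26⊕b27⊕b28⊕b29⊕b30⊕b31 = 0⊕1⊕0⊕1⊕1⊕0⊕1⊕1⊕1⊕0⊕1⊕0⊕0⊕0⊕1⊕0 = 0
Syndrome (s16...s1) = 00000 → position 0 (no error).
Overall parity (XOR of all 32 bits, including p0): 0⊕0⊕0⊕0⊕1⊕1⊕0⊕1⊕1⊕0⊕1⊕0⊕0⊕0⊕0⊕1⊕0⊕1⊕0⊕1⊕1⊕0⊕1⊕1⊕1⊕0⊕1⊕0⊕0⊕0⊕1⊕0 = 0
Overall=0, syndrome position=0 → no error.

none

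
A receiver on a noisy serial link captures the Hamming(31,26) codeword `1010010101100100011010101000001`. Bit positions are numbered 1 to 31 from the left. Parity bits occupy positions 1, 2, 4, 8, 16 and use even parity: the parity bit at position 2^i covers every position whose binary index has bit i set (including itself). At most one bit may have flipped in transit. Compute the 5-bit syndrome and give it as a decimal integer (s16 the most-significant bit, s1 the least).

s1: b1⊕b3⊕b5⊕b7⊕b9⊕b11⊕b13⊕b15⊕b17⊕b19⊕b21⊕b23⊕b25⊕b27⊕b29⊕b31 = 1⊕1⊕0⊕0⊕0⊕1⊕0⊕0⊕0⊕1⊕1⊕1⊕1⊕0⊕0⊕1 = 0
s2: b2⊕b3⊕b6⊕b7⊕b10⊕b11⊕b14⊕b15⊕b18⊕b19⊕b22⊕b23⊕b26⊕b27⊕b30⊕b31 = 0⊕1⊕1⊕0⊕1⊕1⊕1⊕0⊕1⊕1⊕0⊕1⊕0⊕0⊕0⊕1 = 1
s4: b4⊕b5⊕b6⊕b7⊕b12⊕b13⊕b14⊕b15⊕b20⊕b21⊕b22⊕b23⊕b28⊕b29⊕b30⊕b31 = 0⊕0⊕1⊕0⊕0⊕0⊕1⊕0⊕0⊕1⊕0⊕1⊕0⊕0⊕0⊕1 = 1
s8: b8⊕b9⊕b10⊕b11⊕b12⊕b13⊕b14⊕b15⊕b24⊕b25⊕b26⊕b27⊕b28⊕b29⊕b30⊕b31 = 1⊕0⊕1⊕1⊕0⊕0⊕1⊕0⊕0⊕1⊕0⊕0⊕0⊕0⊕0⊕1 = 0
s16: b16⊕b17⊕b18⊕b19⊕b20⊕b21⊕b22⊕b23⊕b24⊕b25⊕b26⊕b27⊕b28⊕b29⊕b30⊕b31 = 0⊕0⊕1⊕1⊕0⊕1⊕0⊕1⊕0⊕1⊕0⊕0⊕0⊕0⊕0⊕1 = 0
Syndrome (s16...s1) = 00110 → position 6.

6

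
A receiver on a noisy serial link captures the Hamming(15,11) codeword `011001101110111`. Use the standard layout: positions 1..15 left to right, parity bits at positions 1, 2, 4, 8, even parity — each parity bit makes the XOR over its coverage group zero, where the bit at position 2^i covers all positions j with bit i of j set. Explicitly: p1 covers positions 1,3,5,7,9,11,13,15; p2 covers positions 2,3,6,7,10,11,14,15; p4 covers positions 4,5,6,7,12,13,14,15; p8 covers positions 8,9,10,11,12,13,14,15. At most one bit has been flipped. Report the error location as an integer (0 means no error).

4

s1: b1⊕b3⊕b5⊕b7⊕b9⊕b11⊕b13⊕b15 = 0⊕1⊕0⊕1⊕1⊕1⊕1⊕1 = 0
s2: b2⊕b3⊕b6⊕b7⊕b10⊕b11⊕b14⊕b15 = 1⊕1⊕1⊕1⊕1⊕1⊕1⊕1 = 0
s4: b4⊕b5⊕b6⊕b7⊕b12⊕b13⊕b14⊕b15 = 0⊕0⊕1⊕1⊕0⊕1⊕1⊕1 = 1
s8: b8⊕b9⊕b10⊕b11⊕b12⊕b13⊕b14⊕b15 = 0⊕1⊕1⊕1⊕0⊕1⊕1⊕1 = 0
Syndrome (s8...s1) = 0100 → position 4.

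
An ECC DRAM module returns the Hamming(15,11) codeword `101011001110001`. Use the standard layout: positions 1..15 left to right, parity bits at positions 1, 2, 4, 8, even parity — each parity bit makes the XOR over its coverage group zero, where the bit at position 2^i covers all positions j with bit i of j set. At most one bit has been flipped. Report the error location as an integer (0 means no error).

s1: b1⊕b3⊕b5⊕b7⊕b9⊕b11⊕b13⊕b15 = 1⊕1⊕1⊕0⊕1⊕1⊕0⊕1 = 0
s2: b2⊕b3⊕b6⊕b7⊕b10⊕b11⊕b14⊕b15 = 0⊕1⊕1⊕0⊕1⊕1⊕0⊕1 = 1
s4: b4⊕b5⊕b6⊕b7⊕b12⊕b13⊕b14⊕b15 = 0⊕1⊕1⊕0⊕0⊕0⊕0⊕1 = 1
s8: b8⊕b9⊕b10⊕b11⊕b12⊕b13⊕b14⊕b15 = 0⊕1⊕1⊕1⊕0⊕0⊕0⊕1 = 0
Syndrome (s8...s1) = 0110 → position 6.

6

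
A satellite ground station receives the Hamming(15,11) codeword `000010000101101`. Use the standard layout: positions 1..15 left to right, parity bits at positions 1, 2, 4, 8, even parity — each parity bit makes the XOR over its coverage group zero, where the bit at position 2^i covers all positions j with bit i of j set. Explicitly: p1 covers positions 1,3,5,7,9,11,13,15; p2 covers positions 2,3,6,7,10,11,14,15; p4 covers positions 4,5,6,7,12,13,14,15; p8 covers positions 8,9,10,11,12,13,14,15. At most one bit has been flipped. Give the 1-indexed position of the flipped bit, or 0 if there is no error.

s1: b1⊕b3⊕b5⊕b7⊕b9⊕b11⊕b13⊕b15 = 0⊕0⊕1⊕0⊕0⊕0⊕1⊕1 = 1
s2: b2⊕b3⊕b6⊕b7⊕b10⊕b11⊕b14⊕b15 = 0⊕0⊕0⊕0⊕1⊕0⊕0⊕1 = 0
s4: b4⊕b5⊕b6⊕b7⊕b12⊕b13⊕b14⊕b15 = 0⊕1⊕0⊕0⊕1⊕1⊕0⊕1 = 0
s8: b8⊕b9⊕b10⊕b11⊕b12⊕b13⊕b14⊕b15 = 0⊕0⊕1⊕0⊕1⊕1⊕0⊕1 = 0
Syndrome (s8...s1) = 0001 → position 1.

1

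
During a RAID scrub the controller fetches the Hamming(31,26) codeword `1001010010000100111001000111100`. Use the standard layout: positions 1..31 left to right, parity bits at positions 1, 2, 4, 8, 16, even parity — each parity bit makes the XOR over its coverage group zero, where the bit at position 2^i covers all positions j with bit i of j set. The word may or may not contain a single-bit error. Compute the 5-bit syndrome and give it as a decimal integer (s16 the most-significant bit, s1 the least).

2

s1: b1⊕b3⊕b5⊕b7⊕b9⊕b11⊕b13⊕b15⊕b17⊕b19⊕b21⊕b23⊕b25⊕b27⊕b29⊕b31 = 1⊕0⊕0⊕0⊕1⊕0⊕0⊕0⊕1⊕1⊕0⊕0⊕0⊕1⊕1⊕0 = 0
s2: b2⊕b3⊕b6⊕b7⊕b10⊕b11⊕b14⊕b15⊕b18⊕b19⊕b22⊕b23⊕b26⊕b27⊕b30⊕b31 = 0⊕0⊕1⊕0⊕0⊕0⊕1⊕0⊕1⊕1⊕1⊕0⊕1⊕1⊕0⊕0 = 1
s4: b4⊕b5⊕b6⊕b7⊕b12⊕b13⊕b14⊕b15⊕b20⊕b21⊕b22⊕b23⊕b28⊕b29⊕b30⊕b31 = 1⊕0⊕1⊕0⊕0⊕0⊕1⊕0⊕0⊕0⊕1⊕0⊕1⊕1⊕0⊕0 = 0
s8: b8⊕b9⊕b10⊕b11⊕b12⊕b13⊕b14⊕b15⊕b24⊕b25⊕b26⊕b27⊕b28⊕b29⊕b30⊕b31 = 0⊕1⊕0⊕0⊕0⊕0⊕1⊕0⊕0⊕0⊕1⊕1⊕1⊕1⊕0⊕0 = 0
s16: b16⊕b17⊕b18⊕b19⊕b20⊕b21⊕b22⊕b23⊕b24⊕b25⊕b26⊕b27⊕b28⊕b29⊕b30⊕b31 = 0⊕1⊕1⊕1⊕0⊕0⊕1⊕0⊕0⊕0⊕1⊕1⊕1⊕1⊕0⊕0 = 0
Syndrome (s16...s1) = 00010 → position 2.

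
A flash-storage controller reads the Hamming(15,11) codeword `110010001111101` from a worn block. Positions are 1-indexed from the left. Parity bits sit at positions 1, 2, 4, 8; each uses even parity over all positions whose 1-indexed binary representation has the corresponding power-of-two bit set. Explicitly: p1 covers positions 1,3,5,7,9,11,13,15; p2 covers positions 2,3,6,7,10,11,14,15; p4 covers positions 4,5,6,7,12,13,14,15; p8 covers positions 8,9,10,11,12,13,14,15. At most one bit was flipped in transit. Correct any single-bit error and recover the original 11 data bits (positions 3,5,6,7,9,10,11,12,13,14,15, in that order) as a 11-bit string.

s1: b1⊕b3⊕b5⊕b7⊕b9⊕b11⊕b13⊕b15 = 1⊕0⊕1⊕0⊕1⊕1⊕1⊕1 = 0
s2: b2⊕b3⊕b6⊕b7⊕b10⊕b11⊕b14⊕b15 = 1⊕0⊕0⊕0⊕1⊕1⊕0⊕1 = 0
s4: b4⊕b5⊕b6⊕b7⊕b12⊕b13⊕b14⊕b15 = 0⊕1⊕0⊕0⊕1⊕1⊕0⊕1 = 0
s8: b8⊕b9⊕b10⊕b11⊕b12⊕b13⊕b14⊕b15 = 0⊕1⊕1⊕1⊕1⊕1⊕0⊕1 = 0
Syndrome (s8...s1) = 0000 → position 0 (no error).
No correction needed.
Data bits at positions 3,5,6,7,9,10,11,12,13,14,15: 01001111101

01001111101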